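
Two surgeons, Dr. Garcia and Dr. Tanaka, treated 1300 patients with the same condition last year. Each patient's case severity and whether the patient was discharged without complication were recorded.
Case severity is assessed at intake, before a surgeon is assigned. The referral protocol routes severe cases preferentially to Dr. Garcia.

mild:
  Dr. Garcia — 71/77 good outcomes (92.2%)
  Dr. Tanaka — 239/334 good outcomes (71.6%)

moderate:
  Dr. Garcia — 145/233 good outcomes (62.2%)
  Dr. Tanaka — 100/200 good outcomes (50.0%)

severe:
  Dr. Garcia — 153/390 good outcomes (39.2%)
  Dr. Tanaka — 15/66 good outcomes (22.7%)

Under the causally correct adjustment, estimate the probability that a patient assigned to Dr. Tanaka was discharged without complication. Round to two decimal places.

0.47

The imbalance in case severity arose from how patients were allocated, not from anything the surgeon did; and case severity independently affects the outcome. The pooled gap is confounded — condition on case severity.
Standardising Dr. Tanaka to the population case severity mix: 0.316·239/334 + 0.333·100/200 + 0.351·15/66 = 0.472.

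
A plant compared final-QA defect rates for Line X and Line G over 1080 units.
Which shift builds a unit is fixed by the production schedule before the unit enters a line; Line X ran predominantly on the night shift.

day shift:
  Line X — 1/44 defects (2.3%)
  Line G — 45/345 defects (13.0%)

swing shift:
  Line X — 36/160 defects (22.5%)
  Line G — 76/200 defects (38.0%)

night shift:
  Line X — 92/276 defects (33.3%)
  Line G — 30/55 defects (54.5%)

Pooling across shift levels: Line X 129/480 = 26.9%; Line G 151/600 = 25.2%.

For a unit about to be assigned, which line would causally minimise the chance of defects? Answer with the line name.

Shift differs across lines for reasons unrelated to any effect of the line itself, and it separately predicts the outcome — a classic confounder. We must compare within shift levels.
Within each level — day shift: 2.3% vs 13.0%; swing shift: 22.5% vs 38.0%; night shift: 33.3% vs 54.5% — Line X is lower every time.

Line X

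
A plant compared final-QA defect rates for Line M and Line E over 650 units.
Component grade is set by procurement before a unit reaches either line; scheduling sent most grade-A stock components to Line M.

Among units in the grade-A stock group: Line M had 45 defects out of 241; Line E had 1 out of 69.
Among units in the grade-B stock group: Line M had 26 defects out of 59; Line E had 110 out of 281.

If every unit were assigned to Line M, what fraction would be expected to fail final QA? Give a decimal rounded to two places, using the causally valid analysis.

0.32

Since component grade is a pre-existing factor (not a product of the line) and it affects the outcome on its own, it is a confounder. The stratified rates, not the pooled rate, identify the causal effect.
Standardising Line M to the population component grade mix: 0.477·45/241 + 0.523·26/59 = 0.320.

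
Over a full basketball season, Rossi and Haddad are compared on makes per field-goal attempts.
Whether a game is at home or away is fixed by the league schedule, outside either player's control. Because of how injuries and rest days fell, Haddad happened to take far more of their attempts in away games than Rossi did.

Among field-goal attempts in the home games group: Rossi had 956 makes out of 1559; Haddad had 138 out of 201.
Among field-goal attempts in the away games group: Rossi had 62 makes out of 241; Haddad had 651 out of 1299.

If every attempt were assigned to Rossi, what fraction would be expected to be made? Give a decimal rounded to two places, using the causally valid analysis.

Game venue differs across players for reasons unrelated to any effect of the player itself, and it separately predicts the outcome — a classic confounder. We must compare within game venue levels.
Standardising Rossi to the population game venue mix: 0.533·956/1559 + 0.467·62/241 = 0.447.

0.45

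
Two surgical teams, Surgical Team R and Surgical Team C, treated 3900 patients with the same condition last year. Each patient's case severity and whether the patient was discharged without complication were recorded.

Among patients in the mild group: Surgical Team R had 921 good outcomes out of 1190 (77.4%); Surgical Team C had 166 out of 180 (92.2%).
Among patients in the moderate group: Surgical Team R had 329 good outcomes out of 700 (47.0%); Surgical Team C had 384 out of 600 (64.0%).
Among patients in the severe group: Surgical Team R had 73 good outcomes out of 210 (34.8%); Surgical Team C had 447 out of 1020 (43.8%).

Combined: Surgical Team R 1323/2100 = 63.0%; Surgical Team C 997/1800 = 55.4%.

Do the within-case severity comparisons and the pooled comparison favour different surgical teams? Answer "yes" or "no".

yes

Within each case severity level (mild 77.4% vs 92.2%; moderate 47.0% vs 64.0%; severe 34.8% vs 43.8%), Surgical Team C has the higher rate every time. Pooled: 63.0% vs 55.4% — Surgical Team R has the higher rate overall. The two comparisons disagree.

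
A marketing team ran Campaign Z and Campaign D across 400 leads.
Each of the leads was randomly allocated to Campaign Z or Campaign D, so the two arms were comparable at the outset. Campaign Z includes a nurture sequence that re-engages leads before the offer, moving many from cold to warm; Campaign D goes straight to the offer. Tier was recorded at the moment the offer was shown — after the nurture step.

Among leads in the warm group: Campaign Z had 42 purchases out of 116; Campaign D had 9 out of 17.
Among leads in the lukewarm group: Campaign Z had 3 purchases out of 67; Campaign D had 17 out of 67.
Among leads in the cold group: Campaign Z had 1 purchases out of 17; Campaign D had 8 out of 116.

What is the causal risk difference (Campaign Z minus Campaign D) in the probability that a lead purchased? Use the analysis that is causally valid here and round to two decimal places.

The stratified and pooled comparisons disagree (Campaign D wins within each engagement tier; Campaign Z wins overall), so the answer turns on the causal role of engagement tier.
Engagement tier here is a post-treatment variable shaped by the campaign; conditioning on it would introduce bias rather than remove it. The overall comparison is the causal one.
The causal difference is the pooled difference: 0.230 − 0.170 = +0.060.

+0.06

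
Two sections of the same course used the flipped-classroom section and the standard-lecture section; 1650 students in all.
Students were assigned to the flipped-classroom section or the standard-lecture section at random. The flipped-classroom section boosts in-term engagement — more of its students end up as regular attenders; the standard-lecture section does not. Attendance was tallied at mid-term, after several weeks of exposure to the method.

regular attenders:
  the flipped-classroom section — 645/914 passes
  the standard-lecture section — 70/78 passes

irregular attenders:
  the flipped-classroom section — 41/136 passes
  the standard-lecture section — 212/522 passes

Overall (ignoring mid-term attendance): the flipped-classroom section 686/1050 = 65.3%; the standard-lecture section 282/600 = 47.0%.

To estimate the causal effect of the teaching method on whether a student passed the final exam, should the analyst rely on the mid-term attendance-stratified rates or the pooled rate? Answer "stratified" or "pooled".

Mid-term attendance here is a post-treatment variable shaped by the teaching method; conditioning on it would introduce bias rather than remove it. The overall comparison is the causal one.
Pooled: the flipped-classroom section 65.3% vs the standard-lecture section 47.0%; the flipped-classroom section is higher overall.

pooled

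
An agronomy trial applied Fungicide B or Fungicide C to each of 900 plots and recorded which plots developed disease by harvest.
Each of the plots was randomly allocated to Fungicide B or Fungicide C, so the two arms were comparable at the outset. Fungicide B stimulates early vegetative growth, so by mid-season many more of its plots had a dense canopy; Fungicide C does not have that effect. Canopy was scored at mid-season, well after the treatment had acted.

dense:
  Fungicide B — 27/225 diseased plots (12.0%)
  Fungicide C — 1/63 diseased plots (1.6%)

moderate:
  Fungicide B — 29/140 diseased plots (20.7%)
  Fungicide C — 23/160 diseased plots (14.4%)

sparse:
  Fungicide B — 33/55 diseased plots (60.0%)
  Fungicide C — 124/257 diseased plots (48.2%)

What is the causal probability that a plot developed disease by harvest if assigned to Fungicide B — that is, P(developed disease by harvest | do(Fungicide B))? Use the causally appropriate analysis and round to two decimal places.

The distribution of mid-season canopy is itself part of what the fungicide does — it is an intermediate outcome. Holding it fixed would remove that part of the effect; the total effect is the pooled difference.
So P(outcome | do(Fungicide B)) is just the pooled rate for Fungicide B: 89/420 = 0.212.

0.21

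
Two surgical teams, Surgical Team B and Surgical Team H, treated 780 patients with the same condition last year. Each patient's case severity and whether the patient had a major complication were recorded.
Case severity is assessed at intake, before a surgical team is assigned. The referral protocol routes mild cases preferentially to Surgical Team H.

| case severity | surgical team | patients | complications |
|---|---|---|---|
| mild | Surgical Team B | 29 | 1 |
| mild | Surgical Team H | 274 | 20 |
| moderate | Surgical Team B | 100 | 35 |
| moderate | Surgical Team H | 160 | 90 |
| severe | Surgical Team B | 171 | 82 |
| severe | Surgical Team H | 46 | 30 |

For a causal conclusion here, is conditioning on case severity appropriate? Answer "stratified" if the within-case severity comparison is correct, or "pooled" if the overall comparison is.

Surgical Team B is lower inside every case severity stratum but Surgical Team H is lower in aggregate. Whether to stratify depends on how case severity relates to the surgical team.
Case severity is set before the surgical team has any effect — it is not caused by the surgical team — and it independently drives the outcome. That makes it a confounder, so the causal comparison is within case severity levels.
Within each level — mild: 3.4% vs 7.3%; moderate: 35.0% vs 56.2%; severe: 48.0% vs 65.2% — Surgical Team B is lower every time.

stratified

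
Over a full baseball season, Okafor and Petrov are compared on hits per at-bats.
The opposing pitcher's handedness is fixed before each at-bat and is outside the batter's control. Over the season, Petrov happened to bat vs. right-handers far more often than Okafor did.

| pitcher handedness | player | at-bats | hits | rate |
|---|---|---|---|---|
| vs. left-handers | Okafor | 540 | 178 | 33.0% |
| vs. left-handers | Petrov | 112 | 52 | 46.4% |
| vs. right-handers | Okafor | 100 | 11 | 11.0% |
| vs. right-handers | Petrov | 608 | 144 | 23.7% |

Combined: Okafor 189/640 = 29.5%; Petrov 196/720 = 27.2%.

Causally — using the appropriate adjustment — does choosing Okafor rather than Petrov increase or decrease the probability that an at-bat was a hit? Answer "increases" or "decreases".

Pitcher handedness satisfies the back-door criterion: it is not a descendant of the player, and it blocks the spurious path from player to outcome. Adjusting for it (i.e., using the within-pitcher handedness rates) gives the causal effect.
Within each level — vs. left-handers: 33.0% vs 46.4%; vs. right-handers: 11.0% vs 23.7% — Petrov is higher every time.

decreases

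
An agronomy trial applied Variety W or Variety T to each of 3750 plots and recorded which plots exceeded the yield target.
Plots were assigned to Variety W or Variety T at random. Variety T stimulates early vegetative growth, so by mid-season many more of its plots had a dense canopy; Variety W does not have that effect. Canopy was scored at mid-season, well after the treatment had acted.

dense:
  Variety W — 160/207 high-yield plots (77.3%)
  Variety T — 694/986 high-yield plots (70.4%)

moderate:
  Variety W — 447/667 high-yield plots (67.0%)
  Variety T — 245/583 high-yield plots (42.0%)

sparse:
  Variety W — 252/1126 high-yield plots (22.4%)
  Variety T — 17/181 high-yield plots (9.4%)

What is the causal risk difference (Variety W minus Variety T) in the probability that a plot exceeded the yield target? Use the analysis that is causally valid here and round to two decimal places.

Stratifying would compare varietys among plots the varietys themselves sorted into mid-season canopy groups — a form of selection on an intermediate. The unconditioned pooled rates give the total causal effect.
The causal difference is the pooled difference: 0.429 − 0.546 = -0.117.

-0.12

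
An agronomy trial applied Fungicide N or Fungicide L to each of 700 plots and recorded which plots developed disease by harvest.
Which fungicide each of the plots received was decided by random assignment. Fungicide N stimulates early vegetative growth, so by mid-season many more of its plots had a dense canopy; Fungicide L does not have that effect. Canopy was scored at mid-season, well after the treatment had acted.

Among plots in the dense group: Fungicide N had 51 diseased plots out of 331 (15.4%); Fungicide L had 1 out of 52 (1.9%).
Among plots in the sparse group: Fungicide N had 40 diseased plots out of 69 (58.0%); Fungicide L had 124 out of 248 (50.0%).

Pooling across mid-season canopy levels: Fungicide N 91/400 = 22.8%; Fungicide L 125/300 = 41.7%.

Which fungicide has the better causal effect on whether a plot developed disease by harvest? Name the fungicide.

Fungicide N

The stratified and pooled comparisons disagree (Fungicide L wins within each mid-season canopy; Fungicide N wins overall), so the answer turns on the causal role of mid-season canopy.
Mid-season canopy lies on the pathway fungicide → mid-season canopy → outcome, so adjusting for it blocks the indirect effect. For the total causal effect of fungicide, use the unadjusted pooled rates.
Pooled: Fungicide N 22.8% vs Fungicide L 41.7%; Fungicide N is lower overall.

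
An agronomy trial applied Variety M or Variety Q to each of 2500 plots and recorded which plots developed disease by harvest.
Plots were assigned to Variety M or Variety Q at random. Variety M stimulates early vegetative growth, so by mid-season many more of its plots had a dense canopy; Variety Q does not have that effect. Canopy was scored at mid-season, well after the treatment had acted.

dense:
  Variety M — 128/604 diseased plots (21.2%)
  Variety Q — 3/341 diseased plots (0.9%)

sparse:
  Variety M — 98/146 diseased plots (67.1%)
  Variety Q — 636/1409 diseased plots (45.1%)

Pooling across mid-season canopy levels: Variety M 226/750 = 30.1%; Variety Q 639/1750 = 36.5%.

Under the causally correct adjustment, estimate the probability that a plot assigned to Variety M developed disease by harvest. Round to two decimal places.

0.30

Mid-season canopy is downstream of the variety. One should not condition on a consequence of treatment, so the overall rates are the right comparison.
So P(outcome | do(Variety M)) is just the pooled rate for Variety M: 226/750 = 0.301.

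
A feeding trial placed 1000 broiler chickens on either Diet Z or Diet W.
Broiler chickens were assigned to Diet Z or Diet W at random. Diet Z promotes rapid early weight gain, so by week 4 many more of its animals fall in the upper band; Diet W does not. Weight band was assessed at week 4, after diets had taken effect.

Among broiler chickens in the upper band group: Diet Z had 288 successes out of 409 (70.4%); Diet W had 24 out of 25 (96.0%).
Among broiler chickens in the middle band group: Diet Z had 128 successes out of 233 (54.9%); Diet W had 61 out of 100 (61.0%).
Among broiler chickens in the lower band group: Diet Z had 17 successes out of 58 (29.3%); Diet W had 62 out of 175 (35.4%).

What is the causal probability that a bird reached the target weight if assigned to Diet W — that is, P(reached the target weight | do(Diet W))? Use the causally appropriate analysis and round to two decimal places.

Diet W is higher inside every week-4 weight band stratum but Diet Z is higher in aggregate. Whether to stratify depends on how week-4 weight band relates to the diet.
Week-4 weight band is downstream of the diet. One should not condition on a consequence of treatment, so the overall rates are the right comparison.
So P(outcome | do(Diet W)) is just the pooled rate for Diet W: 147/300 = 0.490.

0.49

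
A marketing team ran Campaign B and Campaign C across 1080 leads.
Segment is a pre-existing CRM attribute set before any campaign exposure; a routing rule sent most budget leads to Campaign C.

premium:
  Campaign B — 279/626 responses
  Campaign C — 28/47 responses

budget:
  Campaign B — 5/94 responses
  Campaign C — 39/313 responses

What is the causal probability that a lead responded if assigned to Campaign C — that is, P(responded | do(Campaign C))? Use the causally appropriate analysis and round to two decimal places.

Customer segment differs across campaigns for reasons unrelated to any effect of the campaign itself, and it separately predicts the outcome — a classic confounder. We must compare within customer segment levels.
Standardising Campaign C to the population customer segment mix: 0.623·28/47 + 0.377·39/313 = 0.418.

0.42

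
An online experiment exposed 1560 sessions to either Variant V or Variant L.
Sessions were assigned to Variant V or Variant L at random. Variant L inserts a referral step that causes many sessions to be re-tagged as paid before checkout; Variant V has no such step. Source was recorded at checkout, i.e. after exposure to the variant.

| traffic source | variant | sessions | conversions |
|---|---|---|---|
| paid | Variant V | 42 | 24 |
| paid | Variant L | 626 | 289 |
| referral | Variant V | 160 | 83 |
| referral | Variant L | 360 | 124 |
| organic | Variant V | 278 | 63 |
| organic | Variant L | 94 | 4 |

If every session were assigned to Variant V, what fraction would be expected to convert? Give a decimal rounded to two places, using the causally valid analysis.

0.35

The traffic source-specific comparison favours Variant V throughout, but the pooled figures favour Variant L. The question is whether to condition on traffic source.
Traffic source is downstream of the variant. One should not condition on a consequence of treatment, so the overall rates are the right comparison.
So P(outcome | do(Variant V)) is just the pooled rate for Variant V: 170/480 = 0.354.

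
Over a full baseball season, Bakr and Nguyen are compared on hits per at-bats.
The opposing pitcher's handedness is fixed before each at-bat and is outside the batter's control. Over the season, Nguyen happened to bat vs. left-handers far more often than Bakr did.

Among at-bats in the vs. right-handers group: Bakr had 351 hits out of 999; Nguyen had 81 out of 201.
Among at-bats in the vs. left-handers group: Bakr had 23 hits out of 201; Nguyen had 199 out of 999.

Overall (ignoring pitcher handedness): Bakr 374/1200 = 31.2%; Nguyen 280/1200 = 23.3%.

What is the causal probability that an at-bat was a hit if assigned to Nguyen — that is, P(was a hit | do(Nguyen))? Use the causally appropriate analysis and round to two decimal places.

Within every pitcher handedness level Nguyen has the higher rate, yet pooled Bakr does — Simpson's reversal.
Pitcher handedness satisfies the back-door criterion: it is not a descendant of the player, and it blocks the spurious path from player to outcome. Adjusting for it (i.e., using the within-pitcher handedness rates) gives the causal effect.
Standardising Nguyen to the population pitcher handedness mix: 0.500·81/201 + 0.500·199/999 = 0.301.

0.30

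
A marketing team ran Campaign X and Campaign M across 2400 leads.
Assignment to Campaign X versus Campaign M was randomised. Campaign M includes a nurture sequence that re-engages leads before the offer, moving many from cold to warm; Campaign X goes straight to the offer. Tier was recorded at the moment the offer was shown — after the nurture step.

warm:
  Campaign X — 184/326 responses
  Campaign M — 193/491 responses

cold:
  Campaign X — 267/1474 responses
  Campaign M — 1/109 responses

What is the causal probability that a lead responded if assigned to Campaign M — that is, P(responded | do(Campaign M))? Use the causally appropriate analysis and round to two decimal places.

0.32

Engagement tier here is a post-treatment variable shaped by the campaign; conditioning on it would introduce bias rather than remove it. The overall comparison is the causal one.
So P(outcome | do(Campaign M)) is just the pooled rate for Campaign M: 194/600 = 0.323.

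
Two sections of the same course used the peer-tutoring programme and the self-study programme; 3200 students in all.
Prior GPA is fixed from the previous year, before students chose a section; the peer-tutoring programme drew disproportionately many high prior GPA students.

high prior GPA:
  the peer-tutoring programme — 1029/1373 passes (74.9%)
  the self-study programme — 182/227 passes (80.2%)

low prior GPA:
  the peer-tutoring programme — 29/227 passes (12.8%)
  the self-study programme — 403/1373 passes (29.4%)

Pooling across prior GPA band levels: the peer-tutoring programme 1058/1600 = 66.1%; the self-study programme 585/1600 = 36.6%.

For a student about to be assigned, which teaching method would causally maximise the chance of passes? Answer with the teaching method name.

Since prior GPA band is a pre-existing factor (not a product of the teaching method) and it affects the outcome on its own, it is a confounder. The stratified rates, not the pooled rate, identify the causal effect.
Within each level — high prior GPA: 74.9% vs 80.2%; low prior GPA: 12.8% vs 29.4% — the self-study programme is higher every time.

the self-study programme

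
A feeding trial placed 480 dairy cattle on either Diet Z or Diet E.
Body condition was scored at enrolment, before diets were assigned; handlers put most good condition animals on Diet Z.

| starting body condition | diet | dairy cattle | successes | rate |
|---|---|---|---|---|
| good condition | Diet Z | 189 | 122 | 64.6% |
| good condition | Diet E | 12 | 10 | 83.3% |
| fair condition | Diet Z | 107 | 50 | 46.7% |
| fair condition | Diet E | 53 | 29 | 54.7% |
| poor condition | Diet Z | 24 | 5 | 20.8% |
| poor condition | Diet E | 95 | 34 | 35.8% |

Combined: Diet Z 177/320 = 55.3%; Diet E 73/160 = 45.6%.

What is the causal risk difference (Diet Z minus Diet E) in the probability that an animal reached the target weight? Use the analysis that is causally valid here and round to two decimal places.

Starting body condition is set before the diet has any effect — it is not caused by the diet — and it independently drives the outcome. That makes it a confounder, so the causal comparison is within starting body condition levels.
Adjusting over the population distribution of starting body condition: 0.419·(0.646−0.833) + 0.333·(0.467−0.547) + 0.248·(0.208−0.358) = -0.142.

-0.14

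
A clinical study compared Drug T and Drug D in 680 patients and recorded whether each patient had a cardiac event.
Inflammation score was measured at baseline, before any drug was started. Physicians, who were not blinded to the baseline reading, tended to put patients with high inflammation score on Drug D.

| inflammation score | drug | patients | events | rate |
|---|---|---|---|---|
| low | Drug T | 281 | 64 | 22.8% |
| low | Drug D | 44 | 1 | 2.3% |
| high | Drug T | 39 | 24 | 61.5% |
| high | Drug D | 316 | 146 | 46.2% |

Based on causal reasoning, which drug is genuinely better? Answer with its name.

Within every inflammation score level Drug D has the lower rate, yet pooled Drug T does — Simpson's reversal.
Here inflammation score is a common cause — it drives both which drug a case falls under and the outcome. The crude comparison mixes populations; the stratum-specific rates are the causally relevant ones.
Within each level — low: 22.8% vs 2.3%; high: 61.5% vs 46.2% — Drug D is lower every time.

Drug D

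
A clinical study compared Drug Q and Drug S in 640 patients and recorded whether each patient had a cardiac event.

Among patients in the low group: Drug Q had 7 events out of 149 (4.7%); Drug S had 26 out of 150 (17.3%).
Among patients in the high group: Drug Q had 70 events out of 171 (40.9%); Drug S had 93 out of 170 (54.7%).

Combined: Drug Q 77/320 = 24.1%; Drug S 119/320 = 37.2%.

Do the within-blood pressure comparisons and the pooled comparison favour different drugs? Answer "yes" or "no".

Within each blood pressure level (low 4.7% vs 17.3%; high 40.9% vs 54.7%), Drug Q has the lower rate every time. Pooled: 24.1% vs 37.2% — Drug Q has the lower rate overall. They agree.

no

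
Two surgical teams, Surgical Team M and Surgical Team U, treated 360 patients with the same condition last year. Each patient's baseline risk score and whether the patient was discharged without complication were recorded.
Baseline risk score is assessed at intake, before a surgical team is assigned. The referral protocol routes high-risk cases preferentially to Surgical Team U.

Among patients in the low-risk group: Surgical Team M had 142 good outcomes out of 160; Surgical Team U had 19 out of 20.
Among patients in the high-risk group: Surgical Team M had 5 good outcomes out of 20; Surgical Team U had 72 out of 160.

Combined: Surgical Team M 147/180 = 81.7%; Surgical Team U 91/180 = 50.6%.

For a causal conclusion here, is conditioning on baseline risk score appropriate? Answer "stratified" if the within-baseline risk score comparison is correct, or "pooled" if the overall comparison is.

stratified

The imbalance in baseline risk score arose from how patients were allocated, not from anything the surgical team did; and baseline risk score independently affects the outcome. The pooled gap is confounded — condition on baseline risk score.
Within each level — low-risk: 88.8% vs 95.0%; high-risk: 25.0% vs 45.0% — Surgical Team U is higher every time.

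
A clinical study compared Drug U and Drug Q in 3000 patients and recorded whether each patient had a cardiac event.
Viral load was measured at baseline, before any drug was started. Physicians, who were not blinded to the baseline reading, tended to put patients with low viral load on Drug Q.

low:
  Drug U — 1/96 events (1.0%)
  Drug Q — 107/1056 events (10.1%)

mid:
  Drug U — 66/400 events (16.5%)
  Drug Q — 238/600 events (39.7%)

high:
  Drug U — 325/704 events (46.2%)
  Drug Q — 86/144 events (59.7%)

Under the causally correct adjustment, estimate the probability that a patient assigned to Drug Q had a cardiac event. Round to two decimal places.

Viral load satisfies the back-door criterion: it is not a descendant of the drug, and it blocks the spurious path from drug to outcome. Adjusting for it (i.e., using the within-viral load rates) gives the causal effect.
Standardising Drug Q to the population viral load mix: 0.384·107/1056 + 0.333·238/600 + 0.283·86/144 = 0.340.

0.34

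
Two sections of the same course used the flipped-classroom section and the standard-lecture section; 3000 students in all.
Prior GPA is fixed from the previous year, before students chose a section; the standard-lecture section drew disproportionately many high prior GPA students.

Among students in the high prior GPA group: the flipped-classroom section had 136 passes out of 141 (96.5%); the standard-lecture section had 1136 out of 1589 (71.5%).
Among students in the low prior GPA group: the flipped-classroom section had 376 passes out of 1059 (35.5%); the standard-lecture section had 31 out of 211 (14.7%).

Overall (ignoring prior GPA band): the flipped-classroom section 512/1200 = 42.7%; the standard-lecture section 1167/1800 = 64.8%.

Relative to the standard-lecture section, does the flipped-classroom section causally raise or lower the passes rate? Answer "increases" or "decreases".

the flipped-classroom section is higher inside every prior GPA band stratum but the standard-lecture section is higher in aggregate. Whether to stratify depends on how prior GPA band relates to the teaching method.
The imbalance in prior GPA band arose from how students were allocated, not from anything the teaching method did; and prior GPA band independently affects the outcome. The pooled gap is confounded — condition on prior GPA band.
Within each level — high prior GPA: 96.5% vs 71.5%; low prior GPA: 35.5% vs 14.7% — the flipped-classroom section is higher every time.

increases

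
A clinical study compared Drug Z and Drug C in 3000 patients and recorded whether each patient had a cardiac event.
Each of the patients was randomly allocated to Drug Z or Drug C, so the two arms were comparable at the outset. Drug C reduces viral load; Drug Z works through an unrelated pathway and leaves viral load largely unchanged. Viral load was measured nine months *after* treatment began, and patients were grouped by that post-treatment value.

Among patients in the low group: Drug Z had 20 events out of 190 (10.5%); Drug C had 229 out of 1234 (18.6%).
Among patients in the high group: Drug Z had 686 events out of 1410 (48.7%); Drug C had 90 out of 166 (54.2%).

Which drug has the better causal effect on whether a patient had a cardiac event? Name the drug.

Viral load is downstream of the drug. One should not condition on a consequence of treatment, so the overall rates are the right comparison.
Pooled: Drug Z 44.1% vs Drug C 22.8%; Drug C is lower overall.

Drug C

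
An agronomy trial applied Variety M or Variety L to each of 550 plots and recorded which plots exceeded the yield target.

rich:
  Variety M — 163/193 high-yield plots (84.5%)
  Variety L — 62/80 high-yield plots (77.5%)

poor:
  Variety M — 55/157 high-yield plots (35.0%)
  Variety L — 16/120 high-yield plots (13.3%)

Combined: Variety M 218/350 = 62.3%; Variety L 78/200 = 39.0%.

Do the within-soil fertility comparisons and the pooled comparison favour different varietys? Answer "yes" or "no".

Within each soil fertility level (rich 84.5% vs 77.5%; poor 35.0% vs 13.3%), Variety M has the higher rate every time. Pooled: 62.3% vs 39.0% — Variety M has the higher rate overall. They agree.

no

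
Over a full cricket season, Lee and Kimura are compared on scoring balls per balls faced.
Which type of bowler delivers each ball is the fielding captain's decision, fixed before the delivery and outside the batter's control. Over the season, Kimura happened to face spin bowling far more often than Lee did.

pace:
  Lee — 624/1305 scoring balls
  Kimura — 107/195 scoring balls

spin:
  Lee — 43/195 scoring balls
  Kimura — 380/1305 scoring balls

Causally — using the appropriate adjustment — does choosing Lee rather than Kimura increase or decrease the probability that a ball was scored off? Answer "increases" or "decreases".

The bowling type-specific comparison favours Kimura throughout, but the pooled figures favour Lee. The question is whether to condition on bowling type.
The imbalance in bowling type arose from how balls faced were allocated, not from anything the player did; and bowling type independently affects the outcome. The pooled gap is confounded — condition on bowling type.
Within each level — pace: 47.8% vs 54.9%; spin: 22.1% vs 29.1% — Kimura is higher every time.

decreases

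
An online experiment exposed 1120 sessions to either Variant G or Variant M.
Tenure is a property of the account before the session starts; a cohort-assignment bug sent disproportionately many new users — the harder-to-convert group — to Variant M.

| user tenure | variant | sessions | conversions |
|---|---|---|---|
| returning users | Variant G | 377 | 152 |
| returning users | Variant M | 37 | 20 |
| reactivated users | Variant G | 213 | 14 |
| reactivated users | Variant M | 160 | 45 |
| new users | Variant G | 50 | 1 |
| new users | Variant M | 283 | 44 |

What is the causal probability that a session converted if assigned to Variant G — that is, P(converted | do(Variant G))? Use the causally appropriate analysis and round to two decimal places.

0.18

Here user tenure is a common cause — it drives both which variant a case falls under and the outcome. The crude comparison mixes populations; the stratum-specific rates are the causally relevant ones.
Standardising Variant G to the population user tenure mix: 0.370·152/377 + 0.333·14/213 + 0.297·1/50 = 0.177.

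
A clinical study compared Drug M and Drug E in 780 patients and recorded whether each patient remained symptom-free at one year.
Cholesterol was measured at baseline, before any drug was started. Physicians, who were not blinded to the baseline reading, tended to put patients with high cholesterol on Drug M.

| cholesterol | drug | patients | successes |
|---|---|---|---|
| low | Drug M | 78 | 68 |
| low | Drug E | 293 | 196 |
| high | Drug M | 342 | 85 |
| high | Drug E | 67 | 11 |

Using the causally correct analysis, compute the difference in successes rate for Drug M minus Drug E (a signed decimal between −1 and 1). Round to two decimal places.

The stratified and pooled comparisons disagree (Drug M wins within each cholesterol; Drug E wins overall), so the answer turns on the causal role of cholesterol.
Here cholesterol is a common cause — it drives both which drug a case falls under and the outcome. The crude comparison mixes populations; the stratum-specific rates are the causally relevant ones.
Adjusting over the population distribution of cholesterol: 0.476·(0.872−0.669) + 0.524·(0.249−0.164) = +0.141.

+0.14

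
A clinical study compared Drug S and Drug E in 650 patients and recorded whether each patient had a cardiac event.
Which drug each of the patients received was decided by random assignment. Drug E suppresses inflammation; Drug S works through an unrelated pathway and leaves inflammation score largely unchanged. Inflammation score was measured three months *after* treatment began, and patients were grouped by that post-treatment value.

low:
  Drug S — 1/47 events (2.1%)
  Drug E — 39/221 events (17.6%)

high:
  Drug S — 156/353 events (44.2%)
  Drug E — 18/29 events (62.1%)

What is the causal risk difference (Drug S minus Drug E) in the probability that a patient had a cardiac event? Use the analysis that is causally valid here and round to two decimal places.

+0.16

The inflammation score-specific comparison favours Drug S throughout, but the pooled figures favour Drug E. The question is whether to condition on inflammation score.
Inflammation score is downstream of the drug. One should not condition on a consequence of treatment, so the overall rates are the right comparison.
The causal difference is the pooled difference: 0.393 − 0.228 = +0.165.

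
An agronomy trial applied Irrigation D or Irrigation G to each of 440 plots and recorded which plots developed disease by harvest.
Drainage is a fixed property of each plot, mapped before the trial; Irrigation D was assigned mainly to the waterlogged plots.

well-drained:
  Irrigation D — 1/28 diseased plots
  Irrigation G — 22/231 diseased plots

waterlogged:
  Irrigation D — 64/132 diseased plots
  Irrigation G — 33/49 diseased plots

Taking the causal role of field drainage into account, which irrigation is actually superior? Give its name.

Irrigation D

Within every field drainage level Irrigation D has the lower rate, yet pooled Irrigation G does — Simpson's reversal.
Here field drainage is a common cause — it drives both which irrigation a case falls under and the outcome. The crude comparison mixes populations; the stratum-specific rates are the causally relevant ones.
Within each level — well-drained: 3.6% vs 9.5%; waterlogged: 48.5% vs 67.3% — Irrigation D is lower every time.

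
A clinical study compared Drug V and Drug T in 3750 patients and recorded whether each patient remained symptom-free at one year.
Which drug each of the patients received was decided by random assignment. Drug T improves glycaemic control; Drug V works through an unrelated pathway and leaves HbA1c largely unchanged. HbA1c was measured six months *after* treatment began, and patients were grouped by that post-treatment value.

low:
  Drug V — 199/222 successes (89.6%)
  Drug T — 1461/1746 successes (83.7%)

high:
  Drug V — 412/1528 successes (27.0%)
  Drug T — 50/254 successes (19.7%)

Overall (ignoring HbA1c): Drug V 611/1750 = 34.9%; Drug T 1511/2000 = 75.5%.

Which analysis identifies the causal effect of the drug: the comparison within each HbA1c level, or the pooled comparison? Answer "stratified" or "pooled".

Within every HbA1c level Drug V has the higher rate, yet pooled Drug T does — Simpson's reversal.
The distribution of HbA1c is itself part of what the drug does — it is an intermediate outcome. Holding it fixed would remove that part of the effect; the total effect is the pooled difference.
Pooled: Drug V 34.9% vs Drug T 75.5%; Drug T is higher overall.

pooled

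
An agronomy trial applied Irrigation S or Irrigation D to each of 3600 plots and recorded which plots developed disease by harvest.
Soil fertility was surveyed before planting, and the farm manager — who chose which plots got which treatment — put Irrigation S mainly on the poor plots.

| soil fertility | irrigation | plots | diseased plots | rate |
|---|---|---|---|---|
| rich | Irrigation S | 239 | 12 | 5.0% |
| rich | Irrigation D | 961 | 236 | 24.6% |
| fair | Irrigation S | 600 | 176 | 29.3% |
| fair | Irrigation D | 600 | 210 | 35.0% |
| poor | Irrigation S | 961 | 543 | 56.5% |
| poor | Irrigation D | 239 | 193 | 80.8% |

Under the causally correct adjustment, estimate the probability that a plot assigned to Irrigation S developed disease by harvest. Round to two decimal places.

0.30

The imbalance in soil fertility arose from how plots were allocated, not from anything the irrigation did; and soil fertility independently affects the outcome. The pooled gap is confounded — condition on soil fertility.
Standardising Irrigation S to the population soil fertility mix: 0.333·12/239 + 0.333·176/600 + 0.333·543/961 = 0.303.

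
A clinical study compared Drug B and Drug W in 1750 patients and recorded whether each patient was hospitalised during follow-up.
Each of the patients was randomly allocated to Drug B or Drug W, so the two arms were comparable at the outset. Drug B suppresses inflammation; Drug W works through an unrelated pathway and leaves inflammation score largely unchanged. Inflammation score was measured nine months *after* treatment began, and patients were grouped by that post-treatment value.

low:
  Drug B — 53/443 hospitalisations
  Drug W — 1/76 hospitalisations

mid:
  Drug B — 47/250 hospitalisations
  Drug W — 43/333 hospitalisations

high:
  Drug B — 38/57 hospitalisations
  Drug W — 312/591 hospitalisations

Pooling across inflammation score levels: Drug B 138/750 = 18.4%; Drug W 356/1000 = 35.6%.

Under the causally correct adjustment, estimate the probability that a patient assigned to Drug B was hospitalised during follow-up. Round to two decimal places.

Inflammation score is recorded after the drug and is itself shifted by it — it sits on the causal path from drug to outcome. Conditioning on a mediator would strip out part of the effect we want; the pooled comparison gives the total causal effect.
So P(outcome | do(Drug B)) is just the pooled rate for Drug B: 138/750 = 0.184.

0.18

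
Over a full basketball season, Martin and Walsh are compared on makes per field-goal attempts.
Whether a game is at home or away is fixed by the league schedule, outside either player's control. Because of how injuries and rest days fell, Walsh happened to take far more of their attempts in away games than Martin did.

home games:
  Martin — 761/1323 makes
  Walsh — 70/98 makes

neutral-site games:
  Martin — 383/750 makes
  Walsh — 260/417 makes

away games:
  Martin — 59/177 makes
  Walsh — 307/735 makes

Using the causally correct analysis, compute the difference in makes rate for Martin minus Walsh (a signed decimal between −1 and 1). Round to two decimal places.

-0.12

Game venue differs across players for reasons unrelated to any effect of the player itself, and it separately predicts the outcome — a classic confounder. We must compare within game venue levels.
Adjusting over the population distribution of game venue: 0.406·(0.575−0.714) + 0.333·(0.511−0.624) + 0.261·(0.333−0.418) = -0.116.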